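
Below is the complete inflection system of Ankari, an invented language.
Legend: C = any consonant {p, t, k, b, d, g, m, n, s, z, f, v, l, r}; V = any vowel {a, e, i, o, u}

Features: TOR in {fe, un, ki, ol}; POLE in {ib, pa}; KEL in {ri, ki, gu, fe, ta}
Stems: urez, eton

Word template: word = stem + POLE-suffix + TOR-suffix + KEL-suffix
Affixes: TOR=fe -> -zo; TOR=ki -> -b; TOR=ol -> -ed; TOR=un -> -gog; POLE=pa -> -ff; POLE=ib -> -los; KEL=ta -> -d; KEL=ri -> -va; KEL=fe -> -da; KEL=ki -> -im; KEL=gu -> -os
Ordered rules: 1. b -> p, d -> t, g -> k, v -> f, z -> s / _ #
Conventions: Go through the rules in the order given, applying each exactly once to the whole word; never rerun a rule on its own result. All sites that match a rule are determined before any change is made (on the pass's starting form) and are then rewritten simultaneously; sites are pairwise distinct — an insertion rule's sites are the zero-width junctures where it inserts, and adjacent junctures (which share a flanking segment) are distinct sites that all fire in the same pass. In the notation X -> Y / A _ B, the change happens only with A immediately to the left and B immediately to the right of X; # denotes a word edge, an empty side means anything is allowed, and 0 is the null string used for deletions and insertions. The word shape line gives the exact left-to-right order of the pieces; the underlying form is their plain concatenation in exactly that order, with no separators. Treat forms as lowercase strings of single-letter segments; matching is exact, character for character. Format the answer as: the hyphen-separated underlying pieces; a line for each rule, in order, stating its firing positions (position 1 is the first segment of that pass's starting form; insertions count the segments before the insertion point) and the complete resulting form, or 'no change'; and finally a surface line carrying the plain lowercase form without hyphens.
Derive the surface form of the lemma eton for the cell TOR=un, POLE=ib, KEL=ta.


underlying: eton-los-gog-d
1. b -> p, d -> t, g -> k, v -> f, z -> s / _ #: fires at position(s) 11: etonlosgogt
surface: etonlosgogt


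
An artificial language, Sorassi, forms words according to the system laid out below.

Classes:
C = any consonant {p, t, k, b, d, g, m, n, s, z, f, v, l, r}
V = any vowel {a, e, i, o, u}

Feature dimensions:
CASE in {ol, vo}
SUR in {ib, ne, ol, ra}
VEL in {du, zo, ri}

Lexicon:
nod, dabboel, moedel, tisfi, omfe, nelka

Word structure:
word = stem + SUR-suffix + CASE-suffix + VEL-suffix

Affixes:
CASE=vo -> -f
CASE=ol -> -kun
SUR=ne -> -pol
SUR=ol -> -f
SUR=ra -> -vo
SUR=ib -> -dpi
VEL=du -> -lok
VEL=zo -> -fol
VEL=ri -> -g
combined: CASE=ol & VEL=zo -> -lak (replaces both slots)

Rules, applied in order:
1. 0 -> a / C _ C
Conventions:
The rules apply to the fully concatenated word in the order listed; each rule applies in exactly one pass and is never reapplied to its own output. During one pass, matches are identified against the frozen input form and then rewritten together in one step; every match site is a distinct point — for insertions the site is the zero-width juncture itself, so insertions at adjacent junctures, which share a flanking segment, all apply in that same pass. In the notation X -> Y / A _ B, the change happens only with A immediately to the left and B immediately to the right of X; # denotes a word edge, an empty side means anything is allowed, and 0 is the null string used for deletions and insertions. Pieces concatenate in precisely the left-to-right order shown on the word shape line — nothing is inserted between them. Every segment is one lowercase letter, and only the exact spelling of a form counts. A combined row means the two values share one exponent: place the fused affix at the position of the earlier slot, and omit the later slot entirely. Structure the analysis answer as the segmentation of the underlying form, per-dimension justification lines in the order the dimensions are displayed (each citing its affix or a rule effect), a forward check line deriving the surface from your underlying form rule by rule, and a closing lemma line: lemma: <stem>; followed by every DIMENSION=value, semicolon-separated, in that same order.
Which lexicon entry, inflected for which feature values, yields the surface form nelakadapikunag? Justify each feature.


underlying: nelka-dpi-kun-g
CASE=ol - signalled by the affix -kun
SUR=ib - signalled by the affix -dpi
VEL=ri - signalled by the affix -g
check: nelkadpikung -> nelakadapikunag
lemma: nelka; CASE=ol; SUR=ib; VEL=ri


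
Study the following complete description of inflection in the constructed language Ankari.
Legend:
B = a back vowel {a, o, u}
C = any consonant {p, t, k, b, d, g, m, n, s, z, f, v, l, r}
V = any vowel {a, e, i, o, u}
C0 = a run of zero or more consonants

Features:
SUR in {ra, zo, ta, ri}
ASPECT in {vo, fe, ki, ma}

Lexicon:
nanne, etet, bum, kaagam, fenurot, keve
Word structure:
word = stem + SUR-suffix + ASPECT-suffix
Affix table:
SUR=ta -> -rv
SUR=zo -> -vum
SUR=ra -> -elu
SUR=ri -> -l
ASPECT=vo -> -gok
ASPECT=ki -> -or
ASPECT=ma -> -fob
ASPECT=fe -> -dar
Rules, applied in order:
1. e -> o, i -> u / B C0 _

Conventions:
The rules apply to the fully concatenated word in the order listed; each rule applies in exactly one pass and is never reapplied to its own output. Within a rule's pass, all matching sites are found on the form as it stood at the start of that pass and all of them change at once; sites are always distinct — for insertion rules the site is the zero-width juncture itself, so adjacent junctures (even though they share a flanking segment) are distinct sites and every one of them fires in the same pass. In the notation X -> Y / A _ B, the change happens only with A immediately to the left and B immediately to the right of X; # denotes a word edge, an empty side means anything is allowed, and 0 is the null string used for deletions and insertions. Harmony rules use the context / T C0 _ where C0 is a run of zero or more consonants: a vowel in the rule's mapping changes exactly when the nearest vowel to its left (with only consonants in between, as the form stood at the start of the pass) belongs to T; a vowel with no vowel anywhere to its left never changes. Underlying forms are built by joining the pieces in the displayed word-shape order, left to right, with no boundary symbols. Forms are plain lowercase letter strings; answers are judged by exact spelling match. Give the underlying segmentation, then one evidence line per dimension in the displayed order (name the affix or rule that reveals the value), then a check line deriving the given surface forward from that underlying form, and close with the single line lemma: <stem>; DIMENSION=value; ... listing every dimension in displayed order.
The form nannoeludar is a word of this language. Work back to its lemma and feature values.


underlying: nanne-elu-dar
SUR=ra - signalled by the affix -elu
ASPECT=fe - signalled by the affix -dar
check: nanneeludar -> nannoeludar
lemma: nanne; SUR=ra; ASPECT=fe


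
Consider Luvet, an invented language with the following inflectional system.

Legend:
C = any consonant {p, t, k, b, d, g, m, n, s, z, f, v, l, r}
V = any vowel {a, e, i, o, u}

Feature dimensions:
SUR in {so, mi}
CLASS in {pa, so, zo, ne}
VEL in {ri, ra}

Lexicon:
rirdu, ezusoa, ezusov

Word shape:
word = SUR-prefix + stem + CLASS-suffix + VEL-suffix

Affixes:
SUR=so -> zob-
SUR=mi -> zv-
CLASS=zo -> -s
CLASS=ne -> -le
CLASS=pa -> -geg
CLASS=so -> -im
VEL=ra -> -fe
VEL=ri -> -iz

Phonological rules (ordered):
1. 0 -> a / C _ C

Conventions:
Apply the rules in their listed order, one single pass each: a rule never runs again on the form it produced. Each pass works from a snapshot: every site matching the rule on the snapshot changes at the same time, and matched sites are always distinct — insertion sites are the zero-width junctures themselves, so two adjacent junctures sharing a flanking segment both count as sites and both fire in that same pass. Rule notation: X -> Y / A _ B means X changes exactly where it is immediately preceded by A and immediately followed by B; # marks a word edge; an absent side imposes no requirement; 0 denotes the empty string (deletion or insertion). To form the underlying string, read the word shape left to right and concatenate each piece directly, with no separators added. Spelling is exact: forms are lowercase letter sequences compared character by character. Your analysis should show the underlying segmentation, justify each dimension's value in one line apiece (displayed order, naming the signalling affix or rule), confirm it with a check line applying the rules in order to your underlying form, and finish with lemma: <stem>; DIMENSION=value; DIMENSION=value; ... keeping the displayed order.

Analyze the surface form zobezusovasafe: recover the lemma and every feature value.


underlying: zob-ezusov-s-fe
SUR=so - signalled by the affix zob-
CLASS=zo - signalled by the affix -s
VEL=ra - signalled by the affix -fe
check: zobezusovsfe -> zobezusovasafe
lemma: ezusov; SUR=so; CLASS=zo; VEL=ra


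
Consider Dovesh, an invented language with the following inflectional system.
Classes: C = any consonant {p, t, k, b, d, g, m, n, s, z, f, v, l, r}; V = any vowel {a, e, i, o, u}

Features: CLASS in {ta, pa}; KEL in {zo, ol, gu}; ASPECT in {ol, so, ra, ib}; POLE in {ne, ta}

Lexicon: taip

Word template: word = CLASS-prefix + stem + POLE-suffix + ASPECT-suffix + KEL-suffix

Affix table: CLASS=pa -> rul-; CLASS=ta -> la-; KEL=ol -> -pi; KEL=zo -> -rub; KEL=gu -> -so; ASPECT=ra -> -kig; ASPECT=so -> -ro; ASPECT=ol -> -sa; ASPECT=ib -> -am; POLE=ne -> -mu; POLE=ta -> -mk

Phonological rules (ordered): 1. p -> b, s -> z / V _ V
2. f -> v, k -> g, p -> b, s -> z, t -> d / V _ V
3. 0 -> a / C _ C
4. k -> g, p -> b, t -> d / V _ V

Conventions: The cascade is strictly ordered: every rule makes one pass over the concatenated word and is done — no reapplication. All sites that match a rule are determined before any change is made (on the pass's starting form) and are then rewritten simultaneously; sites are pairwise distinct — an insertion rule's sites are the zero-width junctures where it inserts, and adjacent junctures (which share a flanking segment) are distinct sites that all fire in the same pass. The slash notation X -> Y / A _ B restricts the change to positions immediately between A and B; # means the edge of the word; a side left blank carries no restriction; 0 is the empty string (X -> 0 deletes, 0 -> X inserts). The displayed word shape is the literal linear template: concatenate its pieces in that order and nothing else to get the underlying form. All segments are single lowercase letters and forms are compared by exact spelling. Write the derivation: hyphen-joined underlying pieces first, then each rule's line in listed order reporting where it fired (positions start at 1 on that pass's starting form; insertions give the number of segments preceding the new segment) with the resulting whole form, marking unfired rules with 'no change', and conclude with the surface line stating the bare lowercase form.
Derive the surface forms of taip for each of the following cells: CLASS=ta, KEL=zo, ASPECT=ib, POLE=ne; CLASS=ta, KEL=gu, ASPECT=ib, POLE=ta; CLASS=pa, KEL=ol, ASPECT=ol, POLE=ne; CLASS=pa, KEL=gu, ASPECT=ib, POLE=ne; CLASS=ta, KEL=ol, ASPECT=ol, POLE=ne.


cell CLASS=ta, KEL=zo, ASPECT=ib, POLE=ne:
underlying: la-taip-mu-am-rub
1. p -> b, s -> z / V _ V: no change
2. f -> v, k -> g, p -> b, s -> z, t -> d / V _ V: fires at position(s) 3: ladaipmuamrub
3. 0 -> a / C _ C: inserts after position(s) 6, 10: ladaipamuamarub
4. k -> g, p -> b, t -> d / V _ V: fires at position(s) 6: ladaibamuamarub
surface: ladaibamuamarub

cell CLASS=ta, KEL=gu, ASPECT=ib, POLE=ta:
underlying: la-taip-mk-am-so
1. p -> b, s -> z / V _ V: no change
2. f -> v, k -> g, p -> b, s -> z, t -> d / V _ V: fires at position(s) 3: ladaipmkamso
3. 0 -> a / C _ C: inserts after position(s) 6, 7, 10: ladaipamakamaso
4. k -> g, p -> b, t -> d / V _ V: fires at position(s) 6, 10: ladaibamagamaso
surface: ladaibamagamaso

cell CLASS=pa, KEL=ol, ASPECT=ol, POLE=ne:
underlying: rul-taip-mu-sa-pi
1. p -> b, s -> z / V _ V: fires at position(s) 10, 12: rultaipmuzabi
2. f -> v, k -> g, p -> b, s -> z, t -> d / V _ V: no change
3. 0 -> a / C _ C: inserts after position(s) 3, 7: rulataipamuzabi
4. k -> g, p -> b, t -> d / V _ V: fires at position(s) 5, 8: ruladaibamuzabi
surface: ruladaibamuzabi

cell CLASS=pa, KEL=gu, ASPECT=ib, POLE=ne:
underlying: rul-taip-mu-am-so
1. p -> b, s -> z / V _ V: no change
2. f -> v, k -> g, p -> b, s -> z, t -> d / V _ V: no change
3. 0 -> a / C _ C: inserts after position(s) 3, 7, 11: rulataipamuamaso
4. k -> g, p -> b, t -> d / V _ V: fires at position(s) 5, 8: ruladaibamuamaso
surface: ruladaibamuamaso

cell CLASS=ta, KEL=ol, ASPECT=ol, POLE=ne:
underlying: la-taip-mu-sa-pi
1. p -> b, s -> z / V _ V: fires at position(s) 9, 11: lataipmuzabi
2. f -> v, k -> g, p -> b, s -> z, t -> d / V _ V: fires at position(s) 3: ladaipmuzabi
3. 0 -> a / C _ C: inserts after position(s) 6: ladaipamuzabi
4. k -> g, p -> b, t -> d / V _ V: fires at position(s) 6: ladaibamuzabi
surface: ladaibamuzabi


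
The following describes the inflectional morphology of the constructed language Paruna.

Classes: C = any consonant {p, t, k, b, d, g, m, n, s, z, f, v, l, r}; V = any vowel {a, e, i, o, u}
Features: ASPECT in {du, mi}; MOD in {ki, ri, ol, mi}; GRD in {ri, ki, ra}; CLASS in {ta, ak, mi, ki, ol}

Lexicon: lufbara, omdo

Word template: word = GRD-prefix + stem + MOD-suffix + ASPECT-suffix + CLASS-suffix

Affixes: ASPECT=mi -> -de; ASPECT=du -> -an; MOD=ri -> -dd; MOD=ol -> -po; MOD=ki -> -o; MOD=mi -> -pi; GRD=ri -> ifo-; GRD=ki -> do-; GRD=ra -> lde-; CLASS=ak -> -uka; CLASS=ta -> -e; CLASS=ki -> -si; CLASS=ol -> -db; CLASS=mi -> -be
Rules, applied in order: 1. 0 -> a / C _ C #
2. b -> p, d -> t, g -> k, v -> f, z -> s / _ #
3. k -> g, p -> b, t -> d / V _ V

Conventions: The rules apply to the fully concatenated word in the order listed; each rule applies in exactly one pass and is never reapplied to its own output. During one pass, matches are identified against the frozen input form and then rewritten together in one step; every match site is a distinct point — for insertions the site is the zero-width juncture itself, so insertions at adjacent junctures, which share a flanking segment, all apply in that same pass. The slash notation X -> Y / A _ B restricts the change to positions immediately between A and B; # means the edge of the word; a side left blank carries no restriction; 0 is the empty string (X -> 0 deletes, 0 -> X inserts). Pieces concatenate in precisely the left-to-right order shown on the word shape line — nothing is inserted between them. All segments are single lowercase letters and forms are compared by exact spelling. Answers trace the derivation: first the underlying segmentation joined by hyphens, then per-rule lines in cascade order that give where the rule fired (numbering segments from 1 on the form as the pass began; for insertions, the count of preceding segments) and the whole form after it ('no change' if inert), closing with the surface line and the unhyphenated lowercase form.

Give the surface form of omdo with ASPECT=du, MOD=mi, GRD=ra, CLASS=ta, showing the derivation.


underlying: lde-omdo-pi-an-e
1. 0 -> a / C _ C #: no change
2. b -> p, d -> t, g -> k, v -> f, z -> s / _ #: no change
3. k -> g, p -> b, t -> d / V _ V: fires at position(s) 8: ldeomdobiane
surface: ldeomdobiane


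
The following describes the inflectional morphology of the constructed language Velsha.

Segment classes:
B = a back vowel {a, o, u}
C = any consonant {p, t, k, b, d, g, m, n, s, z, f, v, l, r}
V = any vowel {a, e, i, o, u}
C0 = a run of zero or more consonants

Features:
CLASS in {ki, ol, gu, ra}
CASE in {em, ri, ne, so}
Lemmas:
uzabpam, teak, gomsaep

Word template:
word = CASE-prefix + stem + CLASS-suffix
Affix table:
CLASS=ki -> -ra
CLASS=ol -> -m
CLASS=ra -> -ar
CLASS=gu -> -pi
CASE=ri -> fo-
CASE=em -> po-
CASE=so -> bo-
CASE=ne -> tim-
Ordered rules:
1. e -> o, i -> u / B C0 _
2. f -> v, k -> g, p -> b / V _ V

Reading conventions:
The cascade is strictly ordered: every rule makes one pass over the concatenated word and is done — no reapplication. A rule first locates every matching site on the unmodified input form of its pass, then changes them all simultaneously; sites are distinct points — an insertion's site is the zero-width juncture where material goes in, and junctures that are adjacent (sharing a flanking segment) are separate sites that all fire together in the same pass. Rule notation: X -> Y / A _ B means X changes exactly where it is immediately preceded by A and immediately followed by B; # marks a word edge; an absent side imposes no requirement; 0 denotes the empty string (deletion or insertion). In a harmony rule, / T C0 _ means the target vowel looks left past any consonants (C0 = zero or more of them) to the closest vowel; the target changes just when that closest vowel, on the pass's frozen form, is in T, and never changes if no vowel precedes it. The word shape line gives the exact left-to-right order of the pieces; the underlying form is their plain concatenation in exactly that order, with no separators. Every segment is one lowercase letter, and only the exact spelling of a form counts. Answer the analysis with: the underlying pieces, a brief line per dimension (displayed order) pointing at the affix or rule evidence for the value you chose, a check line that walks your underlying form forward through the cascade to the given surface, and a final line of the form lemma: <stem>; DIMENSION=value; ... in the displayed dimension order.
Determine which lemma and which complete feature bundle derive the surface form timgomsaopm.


underlying: tim-gomsaep-m
CLASS=ol - signalled by the affix -m
CASE=ne - signalled by the affix tim-
check: timgomsaepm -> timgomsaopm -> timgomsaopm
lemma: gomsaep; CLASS=ol; CASE=ne


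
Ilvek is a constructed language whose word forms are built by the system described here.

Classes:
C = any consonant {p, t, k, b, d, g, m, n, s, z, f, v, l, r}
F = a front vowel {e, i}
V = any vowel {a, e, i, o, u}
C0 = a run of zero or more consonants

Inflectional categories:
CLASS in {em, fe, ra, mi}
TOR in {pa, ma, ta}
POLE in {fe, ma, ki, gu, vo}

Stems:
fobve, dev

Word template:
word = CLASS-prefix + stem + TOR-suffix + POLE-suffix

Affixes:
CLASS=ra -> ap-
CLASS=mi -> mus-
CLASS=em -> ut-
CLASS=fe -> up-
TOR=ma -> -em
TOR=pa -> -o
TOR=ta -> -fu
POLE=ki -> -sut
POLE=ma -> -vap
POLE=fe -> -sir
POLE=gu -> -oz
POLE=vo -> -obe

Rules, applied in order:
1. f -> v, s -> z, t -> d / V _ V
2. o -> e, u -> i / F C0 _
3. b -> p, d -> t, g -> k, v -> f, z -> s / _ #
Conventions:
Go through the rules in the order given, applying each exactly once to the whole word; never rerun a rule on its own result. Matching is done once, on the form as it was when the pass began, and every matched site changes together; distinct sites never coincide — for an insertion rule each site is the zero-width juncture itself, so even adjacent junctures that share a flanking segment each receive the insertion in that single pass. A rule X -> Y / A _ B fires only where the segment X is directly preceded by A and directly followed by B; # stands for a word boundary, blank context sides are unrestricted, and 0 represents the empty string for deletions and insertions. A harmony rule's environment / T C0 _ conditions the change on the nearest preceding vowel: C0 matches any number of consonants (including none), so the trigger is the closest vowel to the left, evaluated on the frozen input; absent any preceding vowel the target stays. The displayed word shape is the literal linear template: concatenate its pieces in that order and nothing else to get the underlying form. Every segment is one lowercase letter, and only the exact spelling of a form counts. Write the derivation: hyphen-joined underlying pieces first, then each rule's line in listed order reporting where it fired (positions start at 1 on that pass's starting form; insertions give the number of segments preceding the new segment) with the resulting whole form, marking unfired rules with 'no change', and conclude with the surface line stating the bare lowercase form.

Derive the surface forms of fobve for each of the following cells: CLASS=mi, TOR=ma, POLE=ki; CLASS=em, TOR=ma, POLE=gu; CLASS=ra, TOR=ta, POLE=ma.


cell CLASS=mi, TOR=ma, POLE=ki:
underlying: mus-fobve-em-sut
1. f -> v, s -> z, t -> d / V _ V: no change
2. o -> e, u -> i / F C0 _: fires at position(s) 12: musfobveemsit
3. b -> p, d -> t, g -> k, v -> f, z -> s / _ #: no change
surface: musfobveemsit

cell CLASS=em, TOR=ma, POLE=gu:
underlying: ut-fobve-em-oz
1. f -> v, s -> z, t -> d / V _ V: no change
2. o -> e, u -> i / F C0 _: fires at position(s) 10: utfobveemez
3. b -> p, d -> t, g -> k, v -> f, z -> s / _ #: fires at position(s) 11: utfobveemes
surface: utfobveemes

cell CLASS=ra, TOR=ta, POLE=ma:
underlying: ap-fobve-fu-vap
1. f -> v, s -> z, t -> d / V _ V: fires at position(s) 8: apfobvevuvap
2. o -> e, u -> i / F C0 _: fires at position(s) 9: apfobvevivap
3. b -> p, d -> t, g -> k, v -> f, z -> s / _ #: no change
surface: apfobvevivap


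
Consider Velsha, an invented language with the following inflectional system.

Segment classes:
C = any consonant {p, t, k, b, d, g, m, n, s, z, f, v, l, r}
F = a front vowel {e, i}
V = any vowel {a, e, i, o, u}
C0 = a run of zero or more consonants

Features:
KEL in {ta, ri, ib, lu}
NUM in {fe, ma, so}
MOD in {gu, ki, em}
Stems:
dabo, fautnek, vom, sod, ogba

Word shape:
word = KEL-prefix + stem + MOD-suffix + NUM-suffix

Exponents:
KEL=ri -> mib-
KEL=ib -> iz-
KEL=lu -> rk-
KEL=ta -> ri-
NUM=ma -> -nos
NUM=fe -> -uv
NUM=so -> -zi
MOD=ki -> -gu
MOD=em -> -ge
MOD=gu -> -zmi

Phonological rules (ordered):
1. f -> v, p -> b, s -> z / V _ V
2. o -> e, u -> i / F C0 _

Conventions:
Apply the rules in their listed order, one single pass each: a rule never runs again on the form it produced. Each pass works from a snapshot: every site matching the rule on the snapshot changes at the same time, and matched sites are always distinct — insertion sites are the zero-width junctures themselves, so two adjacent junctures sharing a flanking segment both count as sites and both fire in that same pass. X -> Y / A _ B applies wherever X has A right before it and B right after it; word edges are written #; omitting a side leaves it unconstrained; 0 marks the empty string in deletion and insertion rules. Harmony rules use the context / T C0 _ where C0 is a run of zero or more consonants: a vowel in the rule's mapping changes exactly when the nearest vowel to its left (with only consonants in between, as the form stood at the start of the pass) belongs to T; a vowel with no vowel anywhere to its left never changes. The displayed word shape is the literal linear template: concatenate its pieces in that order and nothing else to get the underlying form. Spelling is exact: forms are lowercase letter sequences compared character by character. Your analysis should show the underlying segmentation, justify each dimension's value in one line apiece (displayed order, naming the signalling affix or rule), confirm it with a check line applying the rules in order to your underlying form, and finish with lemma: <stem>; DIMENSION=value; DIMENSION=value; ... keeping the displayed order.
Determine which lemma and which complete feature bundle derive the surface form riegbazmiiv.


underlying: ri-ogba-zmi-uv
KEL=ta - signalled by the affix ri-
NUM=fe - signalled by the affix -uv
MOD=gu - signalled by the affix -zmi
check: riogbazmiuv -> riogbazmiuv -> riegbazmiiv
lemma: ogba; KEL=ta; NUM=fe; MOD=gu


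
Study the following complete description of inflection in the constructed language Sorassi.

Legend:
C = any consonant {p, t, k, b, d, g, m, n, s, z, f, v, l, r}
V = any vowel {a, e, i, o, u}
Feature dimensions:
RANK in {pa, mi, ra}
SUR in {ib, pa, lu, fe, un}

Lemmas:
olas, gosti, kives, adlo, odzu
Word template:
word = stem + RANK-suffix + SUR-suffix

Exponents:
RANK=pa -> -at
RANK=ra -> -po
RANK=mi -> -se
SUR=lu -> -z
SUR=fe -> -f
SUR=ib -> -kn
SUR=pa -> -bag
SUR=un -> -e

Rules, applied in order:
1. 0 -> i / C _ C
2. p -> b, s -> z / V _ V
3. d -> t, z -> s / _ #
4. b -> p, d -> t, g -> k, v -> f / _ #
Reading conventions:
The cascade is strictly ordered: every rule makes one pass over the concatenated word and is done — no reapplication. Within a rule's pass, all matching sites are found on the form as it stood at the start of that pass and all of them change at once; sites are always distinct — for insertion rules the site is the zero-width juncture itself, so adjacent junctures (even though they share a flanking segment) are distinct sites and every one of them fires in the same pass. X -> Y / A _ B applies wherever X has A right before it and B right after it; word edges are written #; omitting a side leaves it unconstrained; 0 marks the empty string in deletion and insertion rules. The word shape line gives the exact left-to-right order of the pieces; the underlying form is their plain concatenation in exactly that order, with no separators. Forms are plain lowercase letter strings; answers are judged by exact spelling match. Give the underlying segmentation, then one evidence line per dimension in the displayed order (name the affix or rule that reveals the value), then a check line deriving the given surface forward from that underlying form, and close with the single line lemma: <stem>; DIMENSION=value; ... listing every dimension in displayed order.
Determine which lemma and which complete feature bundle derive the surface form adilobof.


underlying: adlo-po-f
RANK=ra - signalled by the affix -po
SUR=fe - signalled by the affix -f
check: adlopof -> adilopof -> adilobof -> adilobof -> adilobof
lemma: adlo; RANK=ra; SUR=fe


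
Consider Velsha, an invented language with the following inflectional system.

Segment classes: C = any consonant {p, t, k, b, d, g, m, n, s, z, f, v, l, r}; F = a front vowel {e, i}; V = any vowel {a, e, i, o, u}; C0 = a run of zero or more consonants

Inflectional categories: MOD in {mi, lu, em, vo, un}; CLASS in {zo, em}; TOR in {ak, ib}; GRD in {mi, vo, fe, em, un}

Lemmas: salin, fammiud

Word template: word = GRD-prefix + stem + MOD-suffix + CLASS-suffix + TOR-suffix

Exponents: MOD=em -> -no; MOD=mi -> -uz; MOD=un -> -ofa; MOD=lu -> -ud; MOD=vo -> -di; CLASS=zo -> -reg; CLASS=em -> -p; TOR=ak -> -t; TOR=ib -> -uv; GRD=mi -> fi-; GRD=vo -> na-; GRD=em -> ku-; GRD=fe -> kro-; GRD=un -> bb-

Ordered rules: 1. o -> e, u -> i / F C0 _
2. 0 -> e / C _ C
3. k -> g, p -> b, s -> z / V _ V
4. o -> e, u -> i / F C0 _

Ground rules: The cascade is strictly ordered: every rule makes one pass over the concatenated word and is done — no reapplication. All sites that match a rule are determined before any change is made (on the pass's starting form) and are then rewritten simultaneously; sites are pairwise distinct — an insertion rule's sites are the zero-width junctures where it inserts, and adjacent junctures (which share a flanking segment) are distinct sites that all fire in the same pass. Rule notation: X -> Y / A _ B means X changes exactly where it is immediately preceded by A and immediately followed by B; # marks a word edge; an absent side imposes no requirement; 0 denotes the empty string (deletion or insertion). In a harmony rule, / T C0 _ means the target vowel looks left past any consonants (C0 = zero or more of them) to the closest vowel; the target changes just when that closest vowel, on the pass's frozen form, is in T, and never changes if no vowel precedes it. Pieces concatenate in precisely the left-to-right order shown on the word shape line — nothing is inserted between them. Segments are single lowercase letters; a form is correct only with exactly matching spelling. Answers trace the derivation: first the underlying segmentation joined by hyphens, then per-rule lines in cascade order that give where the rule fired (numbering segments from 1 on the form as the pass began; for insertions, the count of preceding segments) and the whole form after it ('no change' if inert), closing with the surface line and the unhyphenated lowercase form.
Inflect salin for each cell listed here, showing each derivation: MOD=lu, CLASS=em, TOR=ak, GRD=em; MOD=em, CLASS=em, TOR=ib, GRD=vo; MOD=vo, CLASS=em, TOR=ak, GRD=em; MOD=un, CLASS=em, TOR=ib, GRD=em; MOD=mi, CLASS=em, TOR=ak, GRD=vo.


cell MOD=lu, CLASS=em, TOR=ak, GRD=em:
underlying: ku-salin-ud-p-t
1. o -> e, u -> i / F C0 _: fires at position(s) 8: kusalinidpt
2. 0 -> e / C _ C: inserts after position(s) 9, 10: kusalinidepet
3. k -> g, p -> b, s -> z / V _ V: fires at position(s) 3, 11: kuzalinidebet
4. o -> e, u -> i / F C0 _: no change
surface: kuzalinidebet

cell MOD=em, CLASS=em, TOR=ib, GRD=vo:
underlying: na-salin-no-p-uv
1. o -> e, u -> i / F C0 _: fires at position(s) 9: nasalinnepuv
2. 0 -> e / C _ C: inserts after position(s) 7: nasalinenepuv
3. k -> g, p -> b, s -> z / V _ V: fires at position(s) 3, 11: nazalinenebuv
4. o -> e, u -> i / F C0 _: fires at position(s) 12: nazalinenebiv
surface: nazalinenebiv

cell MOD=vo, CLASS=em, TOR=ak, GRD=em:
underlying: ku-salin-di-p-t
1. o -> e, u -> i / F C0 _: no change
2. 0 -> e / C _ C: inserts after position(s) 7, 10: kusalinedipet
3. k -> g, p -> b, s -> z / V _ V: fires at position(s) 3, 11: kuzalinedibet
4. o -> e, u -> i / F C0 _: no change
surface: kuzalinedibet

cell MOD=un, CLASS=em, TOR=ib, GRD=em:
underlying: ku-salin-ofa-p-uv
1. o -> e, u -> i / F C0 _: fires at position(s) 8: kusalinefapuv
2. 0 -> e / C _ C: no change
3. k -> g, p -> b, s -> z / V _ V: fires at position(s) 3, 11: kuzalinefabuv
4. o -> e, u -> i / F C0 _: no change
surface: kuzalinefabuv

cell MOD=mi, CLASS=em, TOR=ak, GRD=vo:
underlying: na-salin-uz-p-t
1. o -> e, u -> i / F C0 _: fires at position(s) 8: nasalinizpt
2. 0 -> e / C _ C: inserts after position(s) 9, 10: nasalinizepet
3. k -> g, p -> b, s -> z / V _ V: fires at position(s) 3, 11: nazalinizebet
4. o -> e, u -> i / F C0 _: no change
surface: nazalinizebet


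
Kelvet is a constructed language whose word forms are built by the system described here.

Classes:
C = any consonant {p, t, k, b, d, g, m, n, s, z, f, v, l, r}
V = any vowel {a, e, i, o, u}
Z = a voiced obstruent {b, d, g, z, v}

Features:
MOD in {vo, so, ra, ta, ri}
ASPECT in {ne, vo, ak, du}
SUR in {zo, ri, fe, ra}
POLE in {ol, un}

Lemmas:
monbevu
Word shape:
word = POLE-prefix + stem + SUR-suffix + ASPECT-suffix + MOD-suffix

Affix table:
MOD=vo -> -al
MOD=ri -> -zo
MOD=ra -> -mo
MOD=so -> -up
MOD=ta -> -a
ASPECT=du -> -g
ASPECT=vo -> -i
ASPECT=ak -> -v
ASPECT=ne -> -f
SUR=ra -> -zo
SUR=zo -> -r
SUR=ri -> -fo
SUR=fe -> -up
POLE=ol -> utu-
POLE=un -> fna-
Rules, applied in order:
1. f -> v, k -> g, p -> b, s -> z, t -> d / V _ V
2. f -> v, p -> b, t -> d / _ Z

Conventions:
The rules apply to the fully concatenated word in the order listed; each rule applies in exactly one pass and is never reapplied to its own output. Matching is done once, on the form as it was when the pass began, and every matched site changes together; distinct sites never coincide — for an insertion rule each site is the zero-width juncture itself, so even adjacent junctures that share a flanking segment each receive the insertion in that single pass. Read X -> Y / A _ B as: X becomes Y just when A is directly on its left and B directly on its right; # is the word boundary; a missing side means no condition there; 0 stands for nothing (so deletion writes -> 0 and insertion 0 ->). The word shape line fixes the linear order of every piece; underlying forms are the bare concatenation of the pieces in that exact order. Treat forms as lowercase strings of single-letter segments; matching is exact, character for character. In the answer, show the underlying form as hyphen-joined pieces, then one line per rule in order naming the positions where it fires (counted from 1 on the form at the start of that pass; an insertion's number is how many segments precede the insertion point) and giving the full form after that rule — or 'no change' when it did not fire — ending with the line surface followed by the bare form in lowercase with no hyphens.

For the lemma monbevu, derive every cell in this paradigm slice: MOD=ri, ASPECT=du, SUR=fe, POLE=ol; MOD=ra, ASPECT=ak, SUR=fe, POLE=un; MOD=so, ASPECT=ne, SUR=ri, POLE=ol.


cell MOD=ri, ASPECT=du, SUR=fe, POLE=ol:
underlying: utu-monbevu-up-g-zo
1. f -> v, k -> g, p -> b, s -> z, t -> d / V _ V: fires at position(s) 2: udumonbevuupgzo
2. f -> v, p -> b, t -> d / _ Z: fires at position(s) 12: udumonbevuubgzo
surface: udumonbevuubgzo

cell MOD=ra, ASPECT=ak, SUR=fe, POLE=un:
underlying: fna-monbevu-up-v-mo
1. f -> v, k -> g, p -> b, s -> z, t -> d / V _ V: no change
2. f -> v, p -> b, t -> d / _ Z: fires at position(s) 12: fnamonbevuubvmo
surface: fnamonbevuubvmo

cell MOD=so, ASPECT=ne, SUR=ri, POLE=ol:
underlying: utu-monbevu-fo-f-up
1. f -> v, k -> g, p -> b, s -> z, t -> d / V _ V: fires at position(s) 2, 11, 13: udumonbevuvovup
2. f -> v, p -> b, t -> d / _ Z: no change
surface: udumonbevuvovup


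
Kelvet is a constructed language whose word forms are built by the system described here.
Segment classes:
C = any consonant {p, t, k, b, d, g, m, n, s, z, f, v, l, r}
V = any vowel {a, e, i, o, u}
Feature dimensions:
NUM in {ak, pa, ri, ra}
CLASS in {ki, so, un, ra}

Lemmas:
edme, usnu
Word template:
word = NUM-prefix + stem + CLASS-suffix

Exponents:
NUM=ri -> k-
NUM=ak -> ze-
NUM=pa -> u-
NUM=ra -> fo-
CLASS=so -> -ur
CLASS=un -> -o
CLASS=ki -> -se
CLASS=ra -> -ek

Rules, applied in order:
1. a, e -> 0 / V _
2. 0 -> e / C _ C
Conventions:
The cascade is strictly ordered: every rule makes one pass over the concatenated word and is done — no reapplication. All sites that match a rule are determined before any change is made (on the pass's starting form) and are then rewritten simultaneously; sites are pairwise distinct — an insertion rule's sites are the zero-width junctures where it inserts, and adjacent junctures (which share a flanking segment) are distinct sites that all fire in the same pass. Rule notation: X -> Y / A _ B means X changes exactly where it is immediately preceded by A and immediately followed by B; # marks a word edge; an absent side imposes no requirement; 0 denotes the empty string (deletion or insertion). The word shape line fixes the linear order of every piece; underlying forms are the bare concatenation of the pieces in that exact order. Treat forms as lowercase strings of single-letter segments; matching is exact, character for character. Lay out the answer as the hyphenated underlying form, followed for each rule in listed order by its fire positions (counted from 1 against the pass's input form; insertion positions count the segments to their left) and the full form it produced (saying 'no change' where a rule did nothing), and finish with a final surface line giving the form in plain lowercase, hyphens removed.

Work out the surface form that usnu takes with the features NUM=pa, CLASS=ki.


underlying: u-usnu-se
1. a, e -> 0 / V _: no change
2. 0 -> e / C _ C: inserts after position(s) 3: uusenuse
surface: uusenuse


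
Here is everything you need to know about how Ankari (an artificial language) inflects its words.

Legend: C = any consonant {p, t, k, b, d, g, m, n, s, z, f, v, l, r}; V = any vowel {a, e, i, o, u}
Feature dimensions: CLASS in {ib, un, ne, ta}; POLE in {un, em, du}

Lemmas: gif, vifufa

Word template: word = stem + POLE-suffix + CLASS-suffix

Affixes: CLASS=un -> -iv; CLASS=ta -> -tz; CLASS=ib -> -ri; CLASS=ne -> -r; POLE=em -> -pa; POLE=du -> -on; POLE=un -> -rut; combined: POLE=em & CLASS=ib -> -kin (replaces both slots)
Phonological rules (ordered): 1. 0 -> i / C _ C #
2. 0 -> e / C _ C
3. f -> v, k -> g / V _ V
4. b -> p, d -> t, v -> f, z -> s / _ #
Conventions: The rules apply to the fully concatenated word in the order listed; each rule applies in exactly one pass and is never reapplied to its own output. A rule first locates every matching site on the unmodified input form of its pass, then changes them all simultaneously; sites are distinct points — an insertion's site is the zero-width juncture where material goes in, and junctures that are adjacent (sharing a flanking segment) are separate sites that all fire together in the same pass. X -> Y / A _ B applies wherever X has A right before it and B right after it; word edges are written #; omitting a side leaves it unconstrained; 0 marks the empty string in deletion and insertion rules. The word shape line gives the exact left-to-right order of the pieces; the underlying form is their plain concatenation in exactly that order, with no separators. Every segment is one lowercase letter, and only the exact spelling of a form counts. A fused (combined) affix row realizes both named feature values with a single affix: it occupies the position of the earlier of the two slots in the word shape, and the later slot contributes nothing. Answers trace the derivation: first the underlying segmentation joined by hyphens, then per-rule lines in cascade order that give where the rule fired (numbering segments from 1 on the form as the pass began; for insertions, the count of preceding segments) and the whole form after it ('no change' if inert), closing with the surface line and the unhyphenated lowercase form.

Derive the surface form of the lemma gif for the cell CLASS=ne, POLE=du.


underlying: gif-on-r
1. 0 -> i / C _ C #: inserts after position(s) 5: gifonir
2. 0 -> e / C _ C: no change
3. f -> v, k -> g / V _ V: fires at position(s) 3: givonir
4. b -> p, d -> t, v -> f, z -> s / _ #: no change
surface: givonir


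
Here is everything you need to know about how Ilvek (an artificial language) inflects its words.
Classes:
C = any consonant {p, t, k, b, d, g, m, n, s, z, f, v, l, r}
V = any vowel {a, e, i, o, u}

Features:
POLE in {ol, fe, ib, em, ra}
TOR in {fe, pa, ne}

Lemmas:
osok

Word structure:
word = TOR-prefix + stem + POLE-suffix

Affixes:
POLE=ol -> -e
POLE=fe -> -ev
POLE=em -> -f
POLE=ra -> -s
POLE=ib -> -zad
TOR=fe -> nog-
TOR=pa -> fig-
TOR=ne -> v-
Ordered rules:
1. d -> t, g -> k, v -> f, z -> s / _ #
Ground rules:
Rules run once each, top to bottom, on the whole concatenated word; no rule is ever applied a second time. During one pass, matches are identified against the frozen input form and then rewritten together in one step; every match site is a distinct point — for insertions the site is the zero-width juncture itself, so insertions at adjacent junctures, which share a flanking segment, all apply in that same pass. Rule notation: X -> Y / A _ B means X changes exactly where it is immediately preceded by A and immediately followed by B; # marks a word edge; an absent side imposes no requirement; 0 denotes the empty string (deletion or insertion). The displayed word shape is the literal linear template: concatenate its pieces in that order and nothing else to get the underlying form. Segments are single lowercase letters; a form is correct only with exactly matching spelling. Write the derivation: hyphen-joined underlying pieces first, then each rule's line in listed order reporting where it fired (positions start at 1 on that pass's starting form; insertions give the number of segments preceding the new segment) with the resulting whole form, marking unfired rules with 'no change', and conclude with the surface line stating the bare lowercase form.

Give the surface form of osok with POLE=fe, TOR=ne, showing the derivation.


underlying: v-osok-ev
1. d -> t, g -> k, v -> f, z -> s / _ #: fires at position(s) 7: vosokef
surface: vosokef


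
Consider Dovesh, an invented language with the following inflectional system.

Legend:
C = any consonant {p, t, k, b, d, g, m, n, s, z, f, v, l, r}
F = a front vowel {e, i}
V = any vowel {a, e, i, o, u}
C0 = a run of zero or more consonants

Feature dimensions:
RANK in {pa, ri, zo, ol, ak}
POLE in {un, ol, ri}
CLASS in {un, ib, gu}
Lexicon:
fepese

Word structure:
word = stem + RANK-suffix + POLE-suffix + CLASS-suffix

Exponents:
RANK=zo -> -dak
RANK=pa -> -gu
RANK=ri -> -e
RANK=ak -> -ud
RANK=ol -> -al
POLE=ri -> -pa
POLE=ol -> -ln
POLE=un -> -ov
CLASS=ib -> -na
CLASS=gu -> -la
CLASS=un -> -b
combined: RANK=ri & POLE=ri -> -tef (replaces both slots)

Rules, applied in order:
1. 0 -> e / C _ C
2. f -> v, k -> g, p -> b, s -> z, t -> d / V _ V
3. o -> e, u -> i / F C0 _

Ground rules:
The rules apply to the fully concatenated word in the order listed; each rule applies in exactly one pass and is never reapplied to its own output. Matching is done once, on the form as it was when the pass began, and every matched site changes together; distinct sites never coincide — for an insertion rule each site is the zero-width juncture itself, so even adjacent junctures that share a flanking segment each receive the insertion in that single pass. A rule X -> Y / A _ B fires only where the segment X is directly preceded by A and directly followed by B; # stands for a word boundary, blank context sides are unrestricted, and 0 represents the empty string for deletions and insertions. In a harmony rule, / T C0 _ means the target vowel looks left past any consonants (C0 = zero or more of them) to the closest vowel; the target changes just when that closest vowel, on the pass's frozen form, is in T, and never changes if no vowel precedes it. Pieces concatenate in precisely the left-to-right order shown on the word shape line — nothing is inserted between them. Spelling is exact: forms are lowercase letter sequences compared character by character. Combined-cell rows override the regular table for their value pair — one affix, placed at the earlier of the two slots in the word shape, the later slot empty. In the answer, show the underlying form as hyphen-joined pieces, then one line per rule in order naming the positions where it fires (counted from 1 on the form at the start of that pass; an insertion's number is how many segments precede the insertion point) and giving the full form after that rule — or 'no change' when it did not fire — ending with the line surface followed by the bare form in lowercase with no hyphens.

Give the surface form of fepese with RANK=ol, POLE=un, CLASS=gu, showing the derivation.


underlying: fepese-al-ov-la
1. 0 -> e / C _ C: inserts after position(s) 10: fepesealovela
2. f -> v, k -> g, p -> b, s -> z, t -> d / V _ V: fires at position(s) 3, 5: febezealovela
3. o -> e, u -> i / F C0 _: no change
surface: febezealovela
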